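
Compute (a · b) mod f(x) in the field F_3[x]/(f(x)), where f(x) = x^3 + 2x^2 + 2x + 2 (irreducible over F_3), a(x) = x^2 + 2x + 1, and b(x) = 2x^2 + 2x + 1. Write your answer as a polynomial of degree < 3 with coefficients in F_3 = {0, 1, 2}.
a · b ≡ 2x^2 + 2x (mod f(x))

Multiply in F_3[x]: a(x)·b(x) = (x^2 + 2x + 1)·(2x^2 + 2x + 1) = 2x^4 + x^2 + x + 1. This has degree ≥ 3, so divide by f(x) over F_3: 2x^4 + x^2 + x + 1 = (2x + 2)·(x^3 + 2x^2 + 2x + 2) + (2x^2 + 2x). Hence a·b ≡ 2x^2 + 2x (mod f). (F_3[x]/(f) is a field with 3^3 = 27 elements since f is irreducible of degree 3.)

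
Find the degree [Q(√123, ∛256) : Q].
[Q(√123, ∛256) : Q] = 6

Let L = Q(√123, ∛256). Since Q(√123) ⊂ L and [Q(√123):Q] = 2, the tower law gives 2 | [L:Q]. Likewise Q(∛256) ⊂ L with [Q(∛256):Q] = 3 (because 256 is not a perfect cube), so 3 | [L:Q]. As gcd(2,3) = 1, [L:Q] is divisible by 6. Conversely L is generated over Q by √123 and ∛256, so [L:Q] ≤ 2·3 = 6. Therefore [Q(√123, ∛256) : Q] = 6.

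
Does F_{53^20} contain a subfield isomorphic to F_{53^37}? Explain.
No: F_{53^37} is not a subfield of F_{53^20}

F_{p^m} embeds in F_{p^n} iff m | n. Here 37 ∤ 20 (since 20 = 0·37 + 20 with remainder 20 ≠ 0), so F_{53^37} is not a subfield of F_{53^20}. Equivalently: if it were, the tower law would give 37 = [F_{53^37}:F_53] dividing [F_{53^20}:F_53] = 20, contradiction.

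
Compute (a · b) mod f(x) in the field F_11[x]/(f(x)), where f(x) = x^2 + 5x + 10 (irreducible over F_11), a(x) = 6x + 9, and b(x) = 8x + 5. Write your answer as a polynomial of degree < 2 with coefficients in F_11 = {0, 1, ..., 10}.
a · b ≡ 5x + 5 (mod f(x))

Multiply in F_11[x]: a(x)·b(x) = (6x + 9)·(8x + 5) = 4x^2 + 3x + 1. This has degree ≥ 2, so divide by f(x) over F_11: 4x^2 + 3x + 1 = (4)·(x^2 + 5x + 10) + (5x + 5). Hence a·b ≡ 5x + 5 (mod f). (F_11[x]/(f) is a field with 11^2 = 121 elements since f is irreducible of degree 2.)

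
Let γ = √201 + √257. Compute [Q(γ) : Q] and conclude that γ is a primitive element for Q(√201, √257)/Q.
[Q(γ) : Q] = 4 (equivalently, Q(γ) = Q(√201, √257))

Obviously Q(γ) ⊆ Q(√201, √257), and [Q(√201, √257):Q] = 4 (since 201, 257 are distinct squarefree integers > 1 with 51657 not a perfect square). To show equality we compute the minimal polynomial of γ. From γ = √201 + √257: γ^2 = 201 + 2√(51657) + 257 = 458 + 2√(51657), so γ^2 - 458 = 2√(51657); squaring, (γ^2 - 458)^2 = 4·51657, i.e. γ^4 - 916γ^2 + 209764 - 206628 = 0, i.e. γ^4 - 916γ^2 + 3136 = 0. So γ is a root of x^4 - 916x^2 + 3136. This polynomial is irreducible over Q: it has no rational root (each ±√201 ± √257 is irrational), and any factorization into two quadratics over Q would force √(51657) ∈ Q (pairing opposite roots) or √201, √257 ∈ Q (other pairings), all impossible. Hence [Q(γ):Q] = 4 = [Q(√201, √257):Q], so Q(γ) = Q(√201, √257).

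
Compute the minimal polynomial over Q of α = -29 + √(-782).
m_α(x) = x^2 + 58x + 1623

From α + 29 = √(-782), squaring gives (α + 29)^2 = -782, i.e. α^2 + 58α + 841 = -782, so α^2 + 58α + 1623 = 0. The discriminant of x^2 + 58x + 1623 is (58)^2 - 4·(1623) = 3364 - 6492 = -3128, and 4·(-782) is not a perfect square in Q since -782 is squarefree and ≠ 1. Hence x^2 + 58x + 1623 is irreducible over Q and is the minimal polynomial of α.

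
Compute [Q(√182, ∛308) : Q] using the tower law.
[Q(√182, ∛308) : Q] = 6

Let L = Q(√182, ∛308). Since Q(√182) ⊂ L and [Q(√182):Q] = 2, the tower law gives 2 | [L:Q]. Likewise Q(∛308) ⊂ L with [Q(∛308):Q] = 3 (because 308 is not a perfect cube), so 3 | [L:Q]. As gcd(2,3) = 1, [L:Q] is divisible by 6. Conversely L is generated over Q by √182 and ∛308, so [L:Q] ≤ 2·3 = 6. Therefore [Q(√182, ∛308) : Q] = 6.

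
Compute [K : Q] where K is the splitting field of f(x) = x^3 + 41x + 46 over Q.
[K : Q] = 6

By the rational root test, any rational root of the monic integer polynomial f(x) = x^3 + 41x + 46 must be an integer dividing the constant term 46, i.e. one of ±{1, 2, 23, 46}. Evaluating: f(1) = 88, f(-1) = 4, f(2) = 136, f(-2) = -44, f(23) = 13156, f(-23) = -13064, f(46) = 99268, f(-46) = -99176; none is 0, so f has no rational root and is therefore irreducible over Q (a cubic with no linear factor over a field is irreducible). For an irreducible cubic, the Galois group is A_3 or S_3 according as the discriminant disc(f) = -4a^3 - 27b^2 = -4·(41)^3 - 27·(46)^2 = -332816 is or is not a square in Q. Here disc(f) = -332816 is not a perfect square in Q, so the Galois group of f over Q is not contained in A_3 and must be all of S_3. The splitting field has degree |S_3| = 6 over Q, so [K : Q] = 6.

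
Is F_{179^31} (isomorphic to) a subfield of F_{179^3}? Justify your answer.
No: F_{179^31} is not a subfield of F_{179^3}

F_{p^m} embeds in F_{p^n} iff m | n. Here 31 ∤ 3 (since 3 = 0·31 + 3 with remainder 3 ≠ 0), so F_{179^31} is not a subfield of F_{179^3}. Equivalently: if it were, the tower law would give 31 = [F_{179^31}:F_179] dividing [F_{179^3}:F_179] = 3, contradiction.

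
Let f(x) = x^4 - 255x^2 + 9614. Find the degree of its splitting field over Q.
[K : Q] = 4

Solving the quadratic in x^2: x^2 = (255 ± √(255^2 - 4·9614))/2 = (255 ± √26569)/2 = (255 ± 163)/2, giving x^2 = 209 or x^2 = 46. So f(x) = (x^2 - 209)(x^2 - 46) and the roots of f are ±√209, ±√46. Hence the splitting field is K = Q(√209, √46). Since 209 and 46 are distinct squarefree integers > 1, their product 9614 is not a perfect square, so √46 ∉ Q(√209). By the tower law [K:Q] = [Q(√209,√46):Q(√209)] · [Q(√209):Q] = 2 · 2 = 4.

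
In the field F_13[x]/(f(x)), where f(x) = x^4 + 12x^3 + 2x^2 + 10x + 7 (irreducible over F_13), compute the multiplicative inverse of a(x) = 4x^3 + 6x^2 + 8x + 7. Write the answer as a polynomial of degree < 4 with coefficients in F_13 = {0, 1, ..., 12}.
a(x)^(-1) ≡ 7x^3 + 10x + 8 (mod f(x))

Since f is irreducible over F_13, F_13[x]/(f) is a field and a(x) ≠ 0 has an inverse. Apply the extended Euclidean algorithm to f(x) and a(x) in F_13[x]: f(x) = (10x + 1)·a(x) + (7x^2 + 10x);  a(x) = (8x + 8)·(7x^2 + 10x) + (6x + 7);  (7x^2 + 10x) = (12x + 5)·(6x + 7) + (4). The last nonzero remainder is the constant 4 = gcd(f, a) in F_13. Back-substituting through the division chain expresses 4 = s(x)·a(x) + t(x)·f(x) with s(x) ≡ 2x^3 + x + 6 (mod f), so (2x^3 + x + 6)·a(x) ≡ 4 (mod f). Multiplying by 4^(-1) ≡ 10 in F_13 gives a(x)^(-1) ≡ 10·(2x^3 + x + 6) ≡ 7x^3 + 10x + 8 (mod f). Check: (4x^3 + 6x^2 + 8x + 7)·(7x^3 + 10x + 8) = 2x^6 + 3x^5 + 5x^4 + 11x^3 + 11x^2 + 4x + 4 ≡ 1 (mod x^4 + 12x^3 + 2x^2 + 10x + 7).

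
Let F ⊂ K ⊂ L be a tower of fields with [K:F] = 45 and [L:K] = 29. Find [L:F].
[L:F] = 1305

The tower law says that for any tower of field extensions F ⊂ K ⊂ L with finite degrees, [L:F] = [L:K] · [K:F]. Here this gives [L:F] = 29 · 45 = 1305.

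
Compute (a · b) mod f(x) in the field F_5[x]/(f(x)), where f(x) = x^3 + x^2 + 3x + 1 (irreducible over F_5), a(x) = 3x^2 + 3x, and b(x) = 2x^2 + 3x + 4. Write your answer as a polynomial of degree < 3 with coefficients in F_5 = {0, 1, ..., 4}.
a · b ≡ 4x^2 + 4x + 1 (mod f(x))

Multiply in F_5[x]: a(x)·b(x) = (3x^2 + 3x)·(2x^2 + 3x + 4) = x^4 + x^2 + 2x. This has degree ≥ 3, so divide by f(x) over F_5: x^4 + x^2 + 2x = (x + 4)·(x^3 + x^2 + 3x + 1) + (4x^2 + 4x + 1). Hence a·b ≡ 4x^2 + 4x + 1 (mod f). (F_5[x]/(f) is a field with 5^3 = 125 elements since f is irreducible of degree 3.)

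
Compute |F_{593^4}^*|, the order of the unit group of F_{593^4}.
|F_{593^4}^*| = 123657019200

F_{593^4} has 593^4 = 123657019201 elements; its multiplicative group consists of all nonzero elements, so |F_{593^4}^*| = 123657019201 - 1 = 123657019200. (It is cyclic since any finite subgroup of the multiplicative group of a field is cyclic.)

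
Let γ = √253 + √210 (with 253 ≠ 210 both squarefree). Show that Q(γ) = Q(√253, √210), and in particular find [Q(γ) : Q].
[Q(γ) : Q] = 4 (equivalently, Q(γ) = Q(√253, √210))

Obviously Q(γ) ⊆ Q(√253, √210), and [Q(√253, √210):Q] = 4 (since 253, 210 are distinct squarefree integers > 1 with 53130 not a perfect square). To show equality we compute the minimal polynomial of γ. From γ = √253 + √210: γ^2 = 253 + 2√(53130) + 210 = 463 + 2√(53130), so γ^2 - 463 = 2√(53130); squaring, (γ^2 - 463)^2 = 4·53130, i.e. γ^4 - 926γ^2 + 214369 - 212520 = 0, i.e. γ^4 - 926γ^2 + 1849 = 0. So γ is a root of x^4 - 926x^2 + 1849. This polynomial is irreducible over Q: it has no rational root (each ±√253 ± √210 is irrational), and any factorization into two quadratics over Q would force √(53130) ∈ Q (pairing opposite roots) or √253, √210 ∈ Q (other pairings), all impossible. Hence [Q(γ):Q] = 4 = [Q(√253, √210):Q], so Q(γ) = Q(√253, √210).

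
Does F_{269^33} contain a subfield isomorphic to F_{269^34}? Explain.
No: F_{269^34} is not a subfield of F_{269^33}

F_{p^m} embeds in F_{p^n} iff m | n. Here 34 ∤ 33 (since 33 = 0·34 + 33 with remainder 33 ≠ 0), so F_{269^34} is not a subfield of F_{269^33}. Equivalently: if it were, the tower law would give 34 = [F_{269^34}:F_269] dividing [F_{269^33}:F_269] = 33, contradiction.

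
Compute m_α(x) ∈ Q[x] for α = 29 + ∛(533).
m_α(x) = x^3 - 87x^2 + 2523x - 24922

Set β = α - 29 = ∛(533), so β^3 = 533. Then (α - 29)^3 - 533 = 0, i.e. α is a root of g(x) = (x - 29)^3 - 533 = x^3 - 87x^2 + 2523x - 24922. Since g(x) = h(x - 29) where h(x) = x^3 - 533, and h is irreducible over Q (because 533 is not a perfect cube, so h has no rational root, and a monic cubic with no rational root is irreducible), g is also irreducible (irreducibility is preserved under the substitution x → x - 29). Hence m_α(x) = x^3 - 87x^2 + 2523x - 24922.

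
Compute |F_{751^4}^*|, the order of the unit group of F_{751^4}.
|F_{751^4}^*| = 318097128000

F_{751^4} has 751^4 = 318097128001 elements; its multiplicative group consists of all nonzero elements, so |F_{751^4}^*| = 318097128001 - 1 = 318097128000. (It is cyclic since any finite subgroup of the multiplicative group of a field is cyclic.)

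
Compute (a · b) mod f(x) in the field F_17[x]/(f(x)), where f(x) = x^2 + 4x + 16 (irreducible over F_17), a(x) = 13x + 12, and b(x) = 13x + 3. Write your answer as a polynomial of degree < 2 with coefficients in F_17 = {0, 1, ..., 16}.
a · b ≡ 12x + 1 (mod f(x))

Multiply in F_17[x]: a(x)·b(x) = (13x + 12)·(13x + 3) = 16x^2 + 8x + 2. This has degree ≥ 2, so divide by f(x) over F_17: 16x^2 + 8x + 2 = (16)·(x^2 + 4x + 16) + (12x + 1). Hence a·b ≡ 12x + 1 (mod f). (F_17[x]/(f) is a field with 17^2 = 289 elements since f is irreducible of degree 2.)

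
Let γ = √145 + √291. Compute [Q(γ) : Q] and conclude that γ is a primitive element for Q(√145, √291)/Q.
[Q(γ) : Q] = 4 (equivalently, Q(γ) = Q(√145, √291))

Obviously Q(γ) ⊆ Q(√145, √291), and [Q(√145, √291):Q] = 4 (since 145, 291 are distinct squarefree integers > 1 with 42195 not a perfect square). To show equality we compute the minimal polynomial of γ. From γ = √145 + √291: γ^2 = 145 + 2√(42195) + 291 = 436 + 2√(42195), so γ^2 - 436 = 2√(42195); squaring, (γ^2 - 436)^2 = 4·42195, i.e. γ^4 - 872γ^2 + 190096 - 168780 = 0, i.e. γ^4 - 872γ^2 + 21316 = 0. So γ is a root of x^4 - 872x^2 + 21316. This polynomial is irreducible over Q: it has no rational root (each ±√145 ± √291 is irrational), and any factorization into two quadratics over Q would force √(42195) ∈ Q (pairing opposite roots) or √145, √291 ∈ Q (other pairings), all impossible. Hence [Q(γ):Q] = 4 = [Q(√145, √291):Q], so Q(γ) = Q(√145, √291).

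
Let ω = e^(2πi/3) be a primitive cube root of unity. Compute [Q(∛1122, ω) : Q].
[Q(∛1122, ω) : Q] = 6

[Q(∛1122):Q] = 3 (min poly x^3 - 1122, irreducible since 1122 is not a perfect cube). [Q(ω):Q] = 2 (min poly x^2 + x + 1). Since Q(∛1122) ⊂ R and ω ∉ R, we have ω ∉ Q(∛1122), so x^2 + x + 1 remains irreducible over Q(∛1122) and [Q(∛1122, ω) : Q(∛1122)] = 2. By the tower law, [Q(∛1122, ω) : Q] = 3 · 2 = 6. (In fact Q(∛1122, ω) is the splitting field of x^3 - 1122 over Q.)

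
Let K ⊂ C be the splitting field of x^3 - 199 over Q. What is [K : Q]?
[K : Q] = 6

The roots of x^3 - 199 are ∛199, ω∛199, ω^2∛199 where ω = e^(2πi/3) is a primitive cube root of unity, so K = Q(∛199, ω). Now [Q(∛199):Q] = 3 (since 199 is not a perfect cube, x^3 - 199 is irreducible) and [Q(ω):Q] = 2. Both 2 and 3 divide [K:Q], and [K:Q] ≤ 3·2 = 6, so [K:Q] = 6. (Equivalently: Q(∛199) ⊂ R but ω ∉ R, so [K : Q(∛199)] = 2.)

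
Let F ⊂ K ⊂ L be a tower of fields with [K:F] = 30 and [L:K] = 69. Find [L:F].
[L:F] = 2070

The tower law says that for any tower of field extensions F ⊂ K ⊂ L with finite degrees, [L:F] = [L:K] · [K:F]. Here this gives [L:F] = 69 · 30 = 2070.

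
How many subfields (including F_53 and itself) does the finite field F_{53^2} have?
F_{53^2} has 2 subfields

The subfields of F_{p^n} are exactly the fields F_{p^d} for d | n (each is the fixed field of the unique index-d subgroup of Gal(F_{p^n}/F_p) ≅ Z/nZ). The divisors of n = 2 are {1, 2}, giving 2 subfields: F_{53^1}, F_{53^2}.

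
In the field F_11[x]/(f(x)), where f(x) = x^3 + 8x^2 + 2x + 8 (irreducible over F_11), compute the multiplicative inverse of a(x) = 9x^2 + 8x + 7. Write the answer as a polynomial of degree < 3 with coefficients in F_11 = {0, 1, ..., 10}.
a(x)^(-1) ≡ 2x^2 + 2x + 8 (mod f(x))

Since f is irreducible over F_11, F_11[x]/(f) is a field and a(x) ≠ 0 has an inverse. Apply the extended Euclidean algorithm to f(x) and a(x) in F_11[x]: f(x) = (5x + 5)·a(x) + (4x + 6);  a(x) = (5x)·(4x + 6) + (7). The last nonzero remainder is the constant 7 = gcd(f, a) in F_11. Back-substituting through the division chain expresses 7 = s(x)·a(x) + t(x)·f(x) with s(x) ≡ 3x^2 + 3x + 1 (mod f), so (3x^2 + 3x + 1)·a(x) ≡ 7 (mod f). Multiplying by 7^(-1) ≡ 8 in F_11 gives a(x)^(-1) ≡ 8·(3x^2 + 3x + 1) ≡ 2x^2 + 2x + 8 (mod f). Check: (9x^2 + 8x + 7)·(2x^2 + 2x + 8) = 7x^4 + x^3 + 3x^2 + x + 1 ≡ 1 (mod x^3 + 8x^2 + 2x + 8).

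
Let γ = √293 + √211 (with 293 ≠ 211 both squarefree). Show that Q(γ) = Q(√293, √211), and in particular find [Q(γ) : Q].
[Q(γ) : Q] = 4 (equivalently, Q(γ) = Q(√293, √211))

Obviously Q(γ) ⊆ Q(√293, √211), and [Q(√293, √211):Q] = 4 (since 293, 211 are distinct squarefree integers > 1 with 61823 not a perfect square). To show equality we compute the minimal polynomial of γ. From γ = √293 + √211: γ^2 = 293 + 2√(61823) + 211 = 504 + 2√(61823), so γ^2 - 504 = 2√(61823); squaring, (γ^2 - 504)^2 = 4·61823, i.e. γ^4 - 1008γ^2 + 254016 - 247292 = 0, i.e. γ^4 - 1008γ^2 + 6724 = 0. So γ is a root of x^4 - 1008x^2 + 6724. This polynomial is irreducible over Q: it has no rational root (each ±√293 ± √211 is irrational), and any factorization into two quadratics over Q would force √(61823) ∈ Q (pairing opposite roots) or √293, √211 ∈ Q (other pairings), all impossible. Hence [Q(γ):Q] = 4 = [Q(√293, √211):Q], so Q(γ) = Q(√293, √211).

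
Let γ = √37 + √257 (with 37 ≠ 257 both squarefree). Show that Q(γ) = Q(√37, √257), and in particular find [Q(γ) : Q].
[Q(γ) : Q] = 4 (equivalently, Q(γ) = Q(√37, √257))

Obviously Q(γ) ⊆ Q(√37, √257), and [Q(√37, √257):Q] = 4 (since 37, 257 are distinct squarefree integers > 1 with 9509 not a perfect square). To show equality we compute the minimal polynomial of γ. From γ = √37 + √257: γ^2 = 37 + 2√(9509) + 257 = 294 + 2√(9509), so γ^2 - 294 = 2√(9509); squaring, (γ^2 - 294)^2 = 4·9509, i.e. γ^4 - 588γ^2 + 86436 - 38036 = 0, i.e. γ^4 - 588γ^2 + 48400 = 0. So γ is a root of x^4 - 588x^2 + 48400. This polynomial is irreducible over Q: it has no rational root (each ±√37 ± √257 is irrational), and any factorization into two quadratics over Q would force √(9509) ∈ Q (pairing opposite roots) or √37, √257 ∈ Q (other pairings), all impossible. Hence [Q(γ):Q] = 4 = [Q(√37, √257):Q], so Q(γ) = Q(√37, √257).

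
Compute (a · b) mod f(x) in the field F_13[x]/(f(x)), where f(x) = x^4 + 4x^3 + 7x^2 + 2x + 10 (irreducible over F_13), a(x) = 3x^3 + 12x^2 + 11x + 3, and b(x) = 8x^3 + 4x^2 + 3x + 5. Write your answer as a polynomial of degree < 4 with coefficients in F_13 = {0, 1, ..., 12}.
a · b ≡ 11x^3 + 8x + 10 (mod f(x))

Multiply in F_13[x]: a(x)·b(x) = (3x^3 + 12x^2 + 11x + 3)·(8x^3 + 4x^2 + 3x + 5) = 11x^6 + 4x^5 + 2x^4 + 2x^3 + x^2 + 12x + 2. This has degree ≥ 4, so divide by f(x) over F_13: 11x^6 + 4x^5 + 2x^4 + 2x^3 + x^2 + 12x + 2 = (11x^2 + 12x + 7)·(x^4 + 4x^3 + 7x^2 + 2x + 10) + (11x^3 + 8x + 10). Hence a·b ≡ 11x^3 + 8x + 10 (mod f). (F_13[x]/(f) is a field with 13^4 = 28561 elements since f is irreducible of degree 4.)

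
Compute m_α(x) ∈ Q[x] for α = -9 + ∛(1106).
m_α(x) = x^3 + 27x^2 + 243x - 377

Set β = α + 9 = ∛(1106), so β^3 = 1106. Then (α + 9)^3 - 1106 = 0, i.e. α is a root of g(x) = (x + 9)^3 - 1106 = x^3 + 27x^2 + 243x - 377. Since g(x) = h(x + 9) where h(x) = x^3 - 1106, and h is irreducible over Q (because 1106 is not a perfect cube, so h has no rational root, and a monic cubic with no rational root is irreducible), g is also irreducible (irreducibility is preserved under the substitution x → x + 9). Hence m_α(x) = x^3 + 27x^2 + 243x - 377.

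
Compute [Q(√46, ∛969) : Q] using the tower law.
[Q(√46, ∛969) : Q] = 6

Let L = Q(√46, ∛969). Since Q(√46) ⊂ L and [Q(√46):Q] = 2, the tower law gives 2 | [L:Q]. Likewise Q(∛969) ⊂ L with [Q(∛969):Q] = 3 (because 969 is not a perfect cube), so 3 | [L:Q]. As gcd(2,3) = 1, [L:Q] is divisible by 6. Conversely L is generated over Q by √46 and ∛969, so [L:Q] ≤ 2·3 = 6. Therefore [Q(√46, ∛969) : Q] = 6.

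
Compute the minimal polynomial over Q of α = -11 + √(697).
m_α(x) = x^2 + 22x - 576

From α + 11 = √(697), squaring gives (α + 11)^2 = 697, i.e. α^2 + 22α + 121 = 697, so α^2 + 22α - 576 = 0. The discriminant of x^2 + 22x - 576 is (22)^2 - 4·(-576) = 484 + 2304 = 2788, and 4·(697) is not a perfect square in Q since 697 is squarefree and ≠ 1. Hence x^2 + 22x - 576 is irreducible over Q and is the minimal polynomial of α.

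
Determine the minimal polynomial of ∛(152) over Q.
m_α(x) = x^3 - 152

α satisfies α^3 = 152, so x^3 - 152 annihilates α. By the rational root test, a rational root p/q (in lowest terms) of x^3 - 152 would satisfy p^3 = 152 q^3, forcing q = 1 and p^3 = 152; but 152 is not a perfect cube, contradiction. A monic cubic over Q with no rational root is irreducible (any nontrivial factorization would include a linear factor). Hence x^3 - 152 is the minimal polynomial of α, and in particular [Q(α):Q] = 3.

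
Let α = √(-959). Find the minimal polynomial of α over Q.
m_α(x) = x^2 + 959

α satisfies α^2 + 959 = 0, so x^2 + 959 annihilates α. Since d = -959 is squarefree and ≠ 1, it is not a perfect square in Q, so x^2 + 959 has no rational root and is therefore irreducible over Q (a degree-2 polynomial over a field is irreducible iff it has no root). Hence m_α(x) = x^2 + 959.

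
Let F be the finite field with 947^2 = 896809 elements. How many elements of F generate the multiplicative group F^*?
There are φ(896808) = 262080 primitive elements

F_q^* is cyclic of order q - 1 = 896808. A cyclic group of order m has exactly φ(m) generators. Here m = 896808 = 2^3 · 3 · 11 · 43 · 79, so the number of primitive elements is φ(896808) = 262080.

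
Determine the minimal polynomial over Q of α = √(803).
m_α(x) = x^2 - 803

α satisfies α^2 - 803 = 0, so x^2 - 803 annihilates α. Since d = 803 is squarefree and ≠ 1, it is not a perfect square in Q, so x^2 - 803 has no rational root and is therefore irreducible over Q (a degree-2 polynomial over a field is irreducible iff it has no root). Hence m_α(x) = x^2 - 803.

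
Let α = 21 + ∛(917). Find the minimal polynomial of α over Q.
m_α(x) = x^3 - 63x^2 + 1323x - 10178

Set β = α - 21 = ∛(917), so β^3 = 917. Then (α - 21)^3 - 917 = 0, i.e. α is a root of g(x) = (x - 21)^3 - 917 = x^3 - 63x^2 + 1323x - 10178. Since g(x) = h(x - 21) where h(x) = x^3 - 917, and h is irreducible over Q (because 917 is not a perfect cube, so h has no rational root, and a monic cubic with no rational root is irreducible), g is also irreducible (irreducibility is preserved under the substitution x → x - 21). Hence m_α(x) = x^3 - 63x^2 + 1323x - 10178.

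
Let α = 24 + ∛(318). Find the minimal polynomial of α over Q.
m_α(x) = x^3 - 72x^2 + 1728x - 14142

Set β = α - 24 = ∛(318), so β^3 = 318. Then (α - 24)^3 - 318 = 0, i.e. α is a root of g(x) = (x - 24)^3 - 318 = x^3 - 72x^2 + 1728x - 14142. Since g(x) = h(x - 24) where h(x) = x^3 - 318, and h is irreducible over Q (because 318 is not a perfect cube, so h has no rational root, and a monic cubic with no rational root is irreducible), g is also irreducible (irreducibility is preserved under the substitution x → x - 24). Hence m_α(x) = x^3 - 72x^2 + 1728x - 14142.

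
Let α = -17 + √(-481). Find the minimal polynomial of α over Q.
m_α(x) = x^2 + 34x + 770

From α + 17 = √(-481), squaring gives (α + 17)^2 = -481, i.e. α^2 + 34α + 289 = -481, so α^2 + 34α + 770 = 0. The discriminant of x^2 + 34x + 770 is (34)^2 - 4·(770) = 1156 - 3080 = -1924, and 4·(-481) is not a perfect square in Q since -481 is squarefree and ≠ 1. Hence x^2 + 34x + 770 is irreducible over Q and is the minimal polynomial of α.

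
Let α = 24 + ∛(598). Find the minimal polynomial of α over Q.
m_α(x) = x^3 - 72x^2 + 1728x - 14422

Set β = α - 24 = ∛(598), so β^3 = 598. Then (α - 24)^3 - 598 = 0, i.e. α is a root of g(x) = (x - 24)^3 - 598 = x^3 - 72x^2 + 1728x - 14422. Since g(x) = h(x - 24) where h(x) = x^3 - 598, and h is irreducible over Q (because 598 is not a perfect cube, so h has no rational root, and a monic cubic with no rational root is irreducible), g is also irreducible (irreducibility is preserved under the substitution x → x - 24). Hence m_α(x) = x^3 - 72x^2 + 1728x - 14422.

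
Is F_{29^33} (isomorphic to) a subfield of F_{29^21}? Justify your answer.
No: F_{29^33} is not a subfield of F_{29^21}

F_{p^m} embeds in F_{p^n} iff m | n. Here 33 ∤ 21 (since 21 = 0·33 + 21 with remainder 21 ≠ 0), so F_{29^33} is not a subfield of F_{29^21}. Equivalently: if it were, the tower law would give 33 = [F_{29^33}:F_29] dividing [F_{29^21}:F_29] = 21, contradiction.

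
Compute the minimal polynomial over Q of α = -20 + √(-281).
m_α(x) = x^2 + 40x + 681

From α + 20 = √(-281), squaring gives (α + 20)^2 = -281, i.e. α^2 + 40α + 400 = -281, so α^2 + 40α + 681 = 0. The discriminant of x^2 + 40x + 681 is (40)^2 - 4·(681) = 1600 - 2724 = -1124, and 4·(-281) is not a perfect square in Q since -281 is squarefree and ≠ 1. Hence x^2 + 40x + 681 is irreducible over Q and is the minimal polynomial of α.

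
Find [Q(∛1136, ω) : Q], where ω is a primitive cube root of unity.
[Q(∛1136, ω) : Q] = 6

[Q(∛1136):Q] = 3 (min poly x^3 - 1136, irreducible since 1136 is not a perfect cube). [Q(ω):Q] = 2 (min poly x^2 + x + 1). Since Q(∛1136) ⊂ R and ω ∉ R, we have ω ∉ Q(∛1136), so x^2 + x + 1 remains irreducible over Q(∛1136) and [Q(∛1136, ω) : Q(∛1136)] = 2. By the tower law, [Q(∛1136, ω) : Q] = 3 · 2 = 6. (In fact Q(∛1136, ω) is the splitting field of x^3 - 1136 over Q.)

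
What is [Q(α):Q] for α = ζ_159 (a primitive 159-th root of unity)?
[Q(α):Q] = 104

The minimal polynomial of ζ_159 over Q is the 159-th cyclotomic polynomial Φ_159(x), which is irreducible over Q and has degree φ(159) = 104. Hence [Q(α):Q] = φ(159) = 104.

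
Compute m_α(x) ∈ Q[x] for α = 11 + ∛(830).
m_α(x) = x^3 - 33x^2 + 363x - 2161

Set β = α - 11 = ∛(830), so β^3 = 830. Then (α - 11)^3 - 830 = 0, i.e. α is a root of g(x) = (x - 11)^3 - 830 = x^3 - 33x^2 + 363x - 2161. Since g(x) = h(x - 11) where h(x) = x^3 - 830, and h is irreducible over Q (because 830 is not a perfect cube, so h has no rational root, and a monic cubic with no rational root is irreducible), g is also irreducible (irreducibility is preserved under the substitution x → x - 11). Hence m_α(x) = x^3 - 33x^2 + 363x - 2161.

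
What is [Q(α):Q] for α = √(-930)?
[Q(α):Q] = 2

[Q(α):Q] equals the degree of the minimal polynomial of α. Here α^2 = -930 and x^2 + 930 is irreducible (d = -930 is squarefree, ≠ 1, hence not a square), so deg(m_α) = 2. Thus [Q(α):Q] = 2.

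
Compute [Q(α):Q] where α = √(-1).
[Q(α):Q] = 2

[Q(α):Q] equals the degree of the minimal polynomial of α. Here α^2 = -1 and x^2 + 1 is irreducible (d = -1 is squarefree, ≠ 1, hence not a square), so deg(m_α) = 2. Thus [Q(α):Q] = 2.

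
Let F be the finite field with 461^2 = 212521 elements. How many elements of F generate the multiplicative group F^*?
There are φ(212520) = 42240 primitive elements

F_q^* is cyclic of order q - 1 = 212520. A cyclic group of order m has exactly φ(m) generators. Here m = 212520 = 2^3 · 3 · 5 · 7 · 11 · 23, so the number of primitive elements is φ(212520) = 42240.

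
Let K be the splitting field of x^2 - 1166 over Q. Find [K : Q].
[K : Q] = 2

f(x) = x^2 - 1166 factors as (x - √1166)(x + √1166). The splitting field is K = Q(√1166). Since 1166 is squarefree and > 1, it is not a perfect square, so x^2 - 1166 is irreducible over Q and [Q(√1166) : Q] = 2. Hence [K : Q] = 2.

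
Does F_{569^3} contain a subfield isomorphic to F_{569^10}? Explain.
No: F_{569^10} is not a subfield of F_{569^3}

F_{p^m} embeds in F_{p^n} iff m | n. Here 10 ∤ 3 (since 3 = 0·10 + 3 with remainder 3 ≠ 0), so F_{569^10} is not a subfield of F_{569^3}. Equivalently: if it were, the tower law would give 10 = [F_{569^10}:F_569] dividing [F_{569^3}:F_569] = 3, contradiction.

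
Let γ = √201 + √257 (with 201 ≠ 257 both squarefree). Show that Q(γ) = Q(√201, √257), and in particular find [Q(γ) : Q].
[Q(γ) : Q] = 4 (equivalently, Q(γ) = Q(√201, √257))

Obviously Q(γ) ⊆ Q(√201, √257), and [Q(√201, √257):Q] = 4 (since 201, 257 are distinct squarefree integers > 1 with 51657 not a perfect square). To show equality we compute the minimal polynomial of γ. From γ = √201 + √257: γ^2 = 201 + 2√(51657) + 257 = 458 + 2√(51657), so γ^2 - 458 = 2√(51657); squaring, (γ^2 - 458)^2 = 4·51657, i.e. γ^4 - 916γ^2 + 209764 - 206628 = 0, i.e. γ^4 - 916γ^2 + 3136 = 0. So γ is a root of x^4 - 916x^2 + 3136. This polynomial is irreducible over Q: it has no rational root (each ±√201 ± √257 is irrational), and any factorization into two quadratics over Q would force √(51657) ∈ Q (pairing opposite roots) or √201, √257 ∈ Q (other pairings), all impossible. Hence [Q(γ):Q] = 4 = [Q(√201, √257):Q], so Q(γ) = Q(√201, √257).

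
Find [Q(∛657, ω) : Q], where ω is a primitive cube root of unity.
[Q(∛657, ω) : Q] = 6

[Q(∛657):Q] = 3 (min poly x^3 - 657, irreducible since 657 is not a perfect cube). [Q(ω):Q] = 2 (min poly x^2 + x + 1). Since Q(∛657) ⊂ R and ω ∉ R, we have ω ∉ Q(∛657), so x^2 + x + 1 remains irreducible over Q(∛657) and [Q(∛657, ω) : Q(∛657)] = 2. By the tower law, [Q(∛657, ω) : Q] = 3 · 2 = 6. (In fact Q(∛657, ω) is the splitting field of x^3 - 657 over Q.)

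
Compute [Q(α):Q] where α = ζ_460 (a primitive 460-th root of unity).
[Q(α):Q] = 176

The minimal polynomial of ζ_460 over Q is the 460-th cyclotomic polynomial Φ_460(x), which is irreducible over Q and has degree φ(460) = 176. Hence [Q(α):Q] = φ(460) = 176.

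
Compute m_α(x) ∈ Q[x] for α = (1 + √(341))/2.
m_α(x) = x^2 - x - 85

From 2α - 1 = √(341), squaring gives (2α - 1)^2 = 341, i.e. 4α^2 - 4α + 1 = 341, so α^2 - α + (1 - 341)/4 = 0. Since 341 ≡ 1 (mod 4), (1 - 341)/4 = -85 ∈ Z. The polynomial x^2 - x - 85 has discriminant 1 - 4·(-85) = 341, which is not a perfect square in Q (d = 341 is squarefree and ≠ 1), so x^2 - x - 85 is irreducible over Q. It is the minimal polynomial of α.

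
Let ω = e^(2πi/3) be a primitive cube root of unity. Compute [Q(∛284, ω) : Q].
[Q(∛284, ω) : Q] = 6

[Q(∛284):Q] = 3 (min poly x^3 - 284, irreducible since 284 is not a perfect cube). [Q(ω):Q] = 2 (min poly x^2 + x + 1). Since Q(∛284) ⊂ R and ω ∉ R, we have ω ∉ Q(∛284), so x^2 + x + 1 remains irreducible over Q(∛284) and [Q(∛284, ω) : Q(∛284)] = 2. By the tower law, [Q(∛284, ω) : Q] = 3 · 2 = 6. (In fact Q(∛284, ω) is the splitting field of x^3 - 284 over Q.)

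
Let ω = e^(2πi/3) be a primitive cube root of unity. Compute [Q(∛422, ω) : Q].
[Q(∛422, ω) : Q] = 6

[Q(∛422):Q] = 3 (min poly x^3 - 422, irreducible since 422 is not a perfect cube). [Q(ω):Q] = 2 (min poly x^2 + x + 1). Since Q(∛422) ⊂ R and ω ∉ R, we have ω ∉ Q(∛422), so x^2 + x + 1 remains irreducible over Q(∛422) and [Q(∛422, ω) : Q(∛422)] = 2. By the tower law, [Q(∛422, ω) : Q] = 3 · 2 = 6. (In fact Q(∛422, ω) is the splitting field of x^3 - 422 over Q.)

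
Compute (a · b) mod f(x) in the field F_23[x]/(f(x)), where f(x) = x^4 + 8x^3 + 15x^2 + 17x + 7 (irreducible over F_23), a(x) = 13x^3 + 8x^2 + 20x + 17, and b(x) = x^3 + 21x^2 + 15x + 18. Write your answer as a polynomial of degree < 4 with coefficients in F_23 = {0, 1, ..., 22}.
a · b ≡ 11x^3 + 21x^2 + 12x + 1 (mod f(x))

Multiply in F_23[x]: a(x)·b(x) = (13x^3 + 8x^2 + 20x + 17)·(x^3 + 21x^2 + 15x + 18) = 13x^6 + 5x^5 + 15x^4 + 9x^3 + 19x^2 + 17x + 7. This has degree ≥ 4, so divide by f(x) over F_23: 13x^6 + 5x^5 + 15x^4 + 9x^3 + 19x^2 + 17x + 7 = (13x^2 + 16x + 14)·(x^4 + 8x^3 + 15x^2 + 17x + 7) + (11x^3 + 21x^2 + 12x + 1). Hence a·b ≡ 11x^3 + 21x^2 + 12x + 1 (mod f). (F_23[x]/(f) is a field with 23^4 = 279841 elements since f is irreducible of degree 4.)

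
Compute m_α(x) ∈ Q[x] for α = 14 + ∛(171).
m_α(x) = x^3 - 42x^2 + 588x - 2915

Set β = α - 14 = ∛(171), so β^3 = 171. Then (α - 14)^3 - 171 = 0, i.e. α is a root of g(x) = (x - 14)^3 - 171 = x^3 - 42x^2 + 588x - 2915. Since g(x) = h(x - 14) where h(x) = x^3 - 171, and h is irreducible over Q (because 171 is not a perfect cube, so h has no rational root, and a monic cubic with no rational root is irreducible), g is also irreducible (irreducibility is preserved under the substitution x → x - 14). Hence m_α(x) = x^3 - 42x^2 + 588x - 2915.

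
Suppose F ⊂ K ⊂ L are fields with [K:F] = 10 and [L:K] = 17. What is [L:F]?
[L:F] = 170

The tower law says that for any tower of field extensions F ⊂ K ⊂ L with finite degrees, [L:F] = [L:K] · [K:F]. Here this gives [L:F] = 17 · 10 = 170.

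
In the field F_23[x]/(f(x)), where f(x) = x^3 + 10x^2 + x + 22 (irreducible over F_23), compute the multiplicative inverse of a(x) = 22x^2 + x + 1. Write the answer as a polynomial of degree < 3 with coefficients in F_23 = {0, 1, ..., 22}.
a(x)^(-1) ≡ 16x^2 + 15x + 1 (mod f(x))

Since f is irreducible over F_23, F_23[x]/(f) is a field and a(x) ≠ 0 has an inverse. Apply the extended Euclidean algorithm to f(x) and a(x) in F_23[x]: f(x) = (22x + 12)·a(x) + (13x + 10);  a(x) = (7x)·(13x + 10) + (1). The last nonzero remainder is the constant 1 = gcd(f, a) in F_23. Back-substituting through the division chain expresses 1 = s(x)·a(x) + t(x)·f(x) with s(x) ≡ 16x^2 + 15x + 1 (mod f), so a(x)^(-1) ≡ s(x) = 16x^2 + 15x + 1 (mod f). Check: (22x^2 + x + 1)·(16x^2 + 15x + 1) = 7x^4 + x^3 + 7x^2 + 16x + 1 ≡ 1 (mod x^3 + 10x^2 + x + 22).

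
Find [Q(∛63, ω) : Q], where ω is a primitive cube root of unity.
[Q(∛63, ω) : Q] = 6

[Q(∛63):Q] = 3 (min poly x^3 - 63, irreducible since 63 is not a perfect cube). [Q(ω):Q] = 2 (min poly x^2 + x + 1). Since Q(∛63) ⊂ R and ω ∉ R, we have ω ∉ Q(∛63), so x^2 + x + 1 remains irreducible over Q(∛63) and [Q(∛63, ω) : Q(∛63)] = 2. By the tower law, [Q(∛63, ω) : Q] = 3 · 2 = 6. (In fact Q(∛63, ω) is the splitting field of x^3 - 63 over Q.)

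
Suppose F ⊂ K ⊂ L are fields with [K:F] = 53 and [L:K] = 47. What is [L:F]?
[L:F] = 2491

The tower law says that for any tower of field extensions F ⊂ K ⊂ L with finite degrees, [L:F] = [L:K] · [K:F]. Here this gives [L:F] = 47 · 53 = 2491.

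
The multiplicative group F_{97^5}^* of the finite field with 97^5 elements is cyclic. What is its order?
|F_{97^5}^*| = 8587340256

F_{97^5} has 97^5 = 8587340257 elements; its multiplicative group consists of all nonzero elements, so |F_{97^5}^*| = 8587340257 - 1 = 8587340256. (It is cyclic since any finite subgroup of the multiplicative group of a field is cyclic.)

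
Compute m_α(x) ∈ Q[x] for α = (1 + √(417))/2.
m_α(x) = x^2 - x - 104

From 2α - 1 = √(417), squaring gives (2α - 1)^2 = 417, i.e. 4α^2 - 4α + 1 = 417, so α^2 - α + (1 - 417)/4 = 0. Since 417 ≡ 1 (mod 4), (1 - 417)/4 = -104 ∈ Z. The polynomial x^2 - x - 104 has discriminant 1 - 4·(-104) = 417, which is not a perfect square in Q (d = 417 is squarefree and ≠ 1), so x^2 - x - 104 is irreducible over Q. It is the minimal polynomial of α.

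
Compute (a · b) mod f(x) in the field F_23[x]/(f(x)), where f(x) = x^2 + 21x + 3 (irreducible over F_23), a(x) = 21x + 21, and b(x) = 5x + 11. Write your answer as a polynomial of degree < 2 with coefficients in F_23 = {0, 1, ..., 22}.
a · b ≡ 17x + 8 (mod f(x))

Multiply in F_23[x]: a(x)·b(x) = (21x + 21)·(5x + 11) = 13x^2 + 14x + 1. This has degree ≥ 2, so divide by f(x) over F_23: 13x^2 + 14x + 1 = (13)·(x^2 + 21x + 3) + (17x + 8). Hence a·b ≡ 17x + 8 (mod f). (F_23[x]/(f) is a field with 23^2 = 529 elements since f is irreducible of degree 2.)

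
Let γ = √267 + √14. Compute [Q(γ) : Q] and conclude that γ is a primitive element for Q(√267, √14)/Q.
[Q(γ) : Q] = 4 (equivalently, Q(γ) = Q(√267, √14))

Obviously Q(γ) ⊆ Q(√267, √14), and [Q(√267, √14):Q] = 4 (since 267, 14 are distinct squarefree integers > 1 with 3738 not a perfect square). To show equality we compute the minimal polynomial of γ. From γ = √267 + √14: γ^2 = 267 + 2√(3738) + 14 = 281 + 2√(3738), so γ^2 - 281 = 2√(3738); squaring, (γ^2 - 281)^2 = 4·3738, i.e. γ^4 - 562γ^2 + 78961 - 14952 = 0, i.e. γ^4 - 562γ^2 + 64009 = 0. So γ is a root of x^4 - 562x^2 + 64009. This polynomial is irreducible over Q: it has no rational root (each ±√267 ± √14 is irrational), and any factorization into two quadratics over Q would force √(3738) ∈ Q (pairing opposite roots) or √267, √14 ∈ Q (other pairings), all impossible. Hence [Q(γ):Q] = 4 = [Q(√267, √14):Q], so Q(γ) = Q(√267, √14).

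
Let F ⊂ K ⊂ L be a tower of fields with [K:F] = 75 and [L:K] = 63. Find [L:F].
[L:F] = 4725

The tower law says that for any tower of field extensions F ⊂ K ⊂ L with finite degrees, [L:F] = [L:K] · [K:F]. Here this gives [L:F] = 63 · 75 = 4725.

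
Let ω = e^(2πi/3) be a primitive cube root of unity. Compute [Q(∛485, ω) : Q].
[Q(∛485, ω) : Q] = 6

[Q(∛485):Q] = 3 (min poly x^3 - 485, irreducible since 485 is not a perfect cube). [Q(ω):Q] = 2 (min poly x^2 + x + 1). Since Q(∛485) ⊂ R and ω ∉ R, we have ω ∉ Q(∛485), so x^2 + x + 1 remains irreducible over Q(∛485) and [Q(∛485, ω) : Q(∛485)] = 2. By the tower law, [Q(∛485, ω) : Q] = 3 · 2 = 6. (In fact Q(∛485, ω) is the splitting field of x^3 - 485 over Q.)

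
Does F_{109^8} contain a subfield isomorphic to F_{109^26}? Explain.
No: F_{109^26} is not a subfield of F_{109^8}

F_{p^m} embeds in F_{p^n} iff m | n. Here 26 ∤ 8 (since 8 = 0·26 + 8 with remainder 8 ≠ 0), so F_{109^26} is not a subfield of F_{109^8}. Equivalently: if it were, the tower law would give 26 = [F_{109^26}:F_109] dividing [F_{109^8}:F_109] = 8, contradiction.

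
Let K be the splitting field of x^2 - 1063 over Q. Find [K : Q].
[K : Q] = 2

f(x) = x^2 - 1063 factors as (x - √1063)(x + √1063). The splitting field is K = Q(√1063). Since 1063 is squarefree and > 1, it is not a perfect square, so x^2 - 1063 is irreducible over Q and [Q(√1063) : Q] = 2. Hence [K : Q] = 2.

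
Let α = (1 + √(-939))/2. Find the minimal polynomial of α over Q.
m_α(x) = x^2 - x + 235

From 2α - 1 = √(-939), squaring gives (2α - 1)^2 = -939, i.e. 4α^2 - 4α + 1 = -939, so α^2 - α + (1 + 939)/4 = 0. Since -939 ≡ 1 (mod 4), (1 + 939)/4 = 235 ∈ Z. The polynomial x^2 - x + 235 has discriminant 1 - 4·(235) = -939, which is not a perfect square in Q (d = -939 is squarefree and ≠ 1), so x^2 - x + 235 is irreducible over Q. It is the minimal polynomial of α.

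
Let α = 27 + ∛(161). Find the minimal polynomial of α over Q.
m_α(x) = x^3 - 81x^2 + 2187x - 19844

Set β = α - 27 = ∛(161), so β^3 = 161. Then (α - 27)^3 - 161 = 0, i.e. α is a root of g(x) = (x - 27)^3 - 161 = x^3 - 81x^2 + 2187x - 19844. Since g(x) = h(x - 27) where h(x) = x^3 - 161, and h is irreducible over Q (because 161 is not a perfect cube, so h has no rational root, and a monic cubic with no rational root is irreducible), g is also irreducible (irreducibility is preserved under the substitution x → x - 27). Hence m_α(x) = x^3 - 81x^2 + 2187x - 19844.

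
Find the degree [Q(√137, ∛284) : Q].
[Q(√137, ∛284) : Q] = 6

Let L = Q(√137, ∛284). Since Q(√137) ⊂ L and [Q(√137):Q] = 2, the tower law gives 2 | [L:Q]. Likewise Q(∛284) ⊂ L with [Q(∛284):Q] = 3 (because 284 is not a perfect cube), so 3 | [L:Q]. As gcd(2,3) = 1, [L:Q] is divisible by 6. Conversely L is generated over Q by √137 and ∛284, so [L:Q] ≤ 2·3 = 6. Therefore [Q(√137, ∛284) : Q] = 6.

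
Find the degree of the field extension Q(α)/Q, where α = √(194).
[Q(α):Q] = 2

[Q(α):Q] equals the degree of the minimal polynomial of α. Here α^2 = 194 and x^2 - 194 is irreducible (d = 194 is squarefree, ≠ 1, hence not a square), so deg(m_α) = 2. Thus [Q(α):Q] = 2.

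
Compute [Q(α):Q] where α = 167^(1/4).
[Q(α):Q] = 4

α is a root of x^4 - 167. By Eisenstein's criterion at the prime p = 167 (which divides the constant term 167 but p^2 = 27889 does not, since 167 is squarefree), x^4 - 167 is irreducible over Q. Hence [Q(α):Q] = 4.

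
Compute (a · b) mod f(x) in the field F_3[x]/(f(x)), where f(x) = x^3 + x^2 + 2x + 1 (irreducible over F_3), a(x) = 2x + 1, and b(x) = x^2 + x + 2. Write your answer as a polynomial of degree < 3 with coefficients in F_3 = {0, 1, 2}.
a · b ≡ x^2 + x (mod f(x))

Multiply in F_3[x]: a(x)·b(x) = (2x + 1)·(x^2 + x + 2) = 2x^3 + 2x + 2. This has degree ≥ 3, so divide by f(x) over F_3: 2x^3 + 2x + 2 = (2)·(x^3 + x^2 + 2x + 1) + (x^2 + x). Hence a·b ≡ x^2 + x (mod f). (F_3[x]/(f) is a field with 3^3 = 27 elements since f is irreducible of degree 3.)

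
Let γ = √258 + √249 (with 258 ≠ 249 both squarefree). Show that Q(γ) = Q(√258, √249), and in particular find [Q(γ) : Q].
[Q(γ) : Q] = 4 (equivalently, Q(γ) = Q(√258, √249))

Obviously Q(γ) ⊆ Q(√258, √249), and [Q(√258, √249):Q] = 4 (since 258, 249 are distinct squarefree integers > 1 with 64242 not a perfect square). To show equality we compute the minimal polynomial of γ. From γ = √258 + √249: γ^2 = 258 + 2√(64242) + 249 = 507 + 2√(64242), so γ^2 - 507 = 2√(64242); squaring, (γ^2 - 507)^2 = 4·64242, i.e. γ^4 - 1014γ^2 + 257049 - 256968 = 0, i.e. γ^4 - 1014γ^2 + 81 = 0. So γ is a root of x^4 - 1014x^2 + 81. This polynomial is irreducible over Q: it has no rational root (each ±√258 ± √249 is irrational), and any factorization into two quadratics over Q would force √(64242) ∈ Q (pairing opposite roots) or √258, √249 ∈ Q (other pairings), all impossible. Hence [Q(γ):Q] = 4 = [Q(√258, √249):Q], so Q(γ) = Q(√258, √249).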